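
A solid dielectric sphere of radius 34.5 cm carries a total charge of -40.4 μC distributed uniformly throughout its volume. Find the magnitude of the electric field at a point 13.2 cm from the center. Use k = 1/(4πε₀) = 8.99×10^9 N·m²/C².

1.17×10^6 N/C

Use a concentric Gaussian sphere at r = 13.2 cm (r < R).
Only the charge within r is enclosed: Q_enc = Q·(r/R)³ = (-40.4 μC)·(13.2 cm/34.5 cm)³ = -2.263e-6 C.
Applying ∮E·dA = Q_enc/ε₀ with Φ = E(4πr²):
E = k|Q_enc|/r² = (8.99×10^9)(2.263e-6)/(0.132)² = 1.17×10^6 N/C.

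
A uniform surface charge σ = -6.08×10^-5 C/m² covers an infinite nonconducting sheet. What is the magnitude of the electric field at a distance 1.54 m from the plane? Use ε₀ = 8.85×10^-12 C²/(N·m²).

3.44e6 N/C

Choose a cylindrical pillbox piercing the sheet, end faces (area A) parallel to it.
Only the two end caps contribute flux: Φ = 2EA. With Q_enc = σA, Gauss's law gives E = |σ|/(2ε₀).
E = |σ|/(2ε₀) = (6.08e-5)/(2·8.85×10^-12) = 3.44e6 N/C.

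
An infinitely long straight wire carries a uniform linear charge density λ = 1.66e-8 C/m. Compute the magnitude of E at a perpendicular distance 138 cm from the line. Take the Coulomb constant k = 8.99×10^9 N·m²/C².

By cylindrical symmetry E is radial; use a coaxial Gaussian cylinder of radius 138 cm and length L.
Q_enc = λL, so λ_enc = 1.66×10^-8 C/m.
Since E is radial and uniform over the curved surface, Φ = E·2πrL = Q_enc/ε₀ = λ_enc L/ε₀.
E = 2k|λ_enc|/r = 2(8.99×10^9)(1.66×10^-8)/(1.38) = 216 N/C.

216 V/m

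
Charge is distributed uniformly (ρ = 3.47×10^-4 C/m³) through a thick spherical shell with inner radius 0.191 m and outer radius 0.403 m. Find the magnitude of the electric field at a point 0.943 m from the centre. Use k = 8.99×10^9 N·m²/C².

|E| ≈ 8.59×10^5 N/C

Use a concentric Gaussian sphere at r = 0.943 m (r > 0.403 m, enclosing the whole shell).
Q_enc = ρ·(4π/3)(b³ − a³) = (3.47×10^-4)·(4π/3)·((0.403)³ − (0.191)³) = 8.501×10^-5 C.
By Gauss's law, ∮E·dA = E·4πr² = Q_enc/ε₀.
E = k|Q_enc|/r² = (8.99×10^9)(8.501e-5)/(0.943)² = 8.59×10^5 N/C.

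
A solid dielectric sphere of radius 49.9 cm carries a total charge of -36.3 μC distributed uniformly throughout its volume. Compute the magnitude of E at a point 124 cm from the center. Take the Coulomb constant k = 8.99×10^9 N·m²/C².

By spherical symmetry E is radial; choose a Gaussian sphere of radius r = 124 cm (r > R, so the entire charge is enclosed).
Q_enc = -36.3 μC = -3.63e-5 C.
Gauss's law: E·4πr² = Q_enc/ε₀.
E = k|Q_enc|/r² = (8.99×10^9)(3.63×10^-5)/(1.24)² = 2.12e5 N/C.

|E| = 2.12×10^5 V/m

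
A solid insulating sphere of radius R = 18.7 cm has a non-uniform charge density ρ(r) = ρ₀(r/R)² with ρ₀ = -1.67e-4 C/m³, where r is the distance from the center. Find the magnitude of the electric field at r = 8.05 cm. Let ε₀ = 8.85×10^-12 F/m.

5.63e4 V/m

Use a concentric Gaussian sphere at r = 8.05 cm (r < R).
Q_enc = ∫₀^r ρ(r')·4πr'² dr' = (4πρ₀/R²) ∫₀^r r'^4 dr' = 4πρ₀ r^5/(5·R²) = -4.057×10^-8 C.
Since E is radial and uniform over the Gaussian sphere, Φ = E·4πr² = Q_enc/ε₀.
E = |Q_enc|/(4πε₀r²) = (4.057×10^-8)/(4π·8.85×10^-12·(0.0805)²) = 5.63×10^4 N/C.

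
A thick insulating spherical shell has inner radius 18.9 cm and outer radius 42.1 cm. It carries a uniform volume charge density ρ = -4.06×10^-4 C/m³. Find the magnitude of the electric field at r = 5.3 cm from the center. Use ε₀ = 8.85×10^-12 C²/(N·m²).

E = 0

By spherical symmetry E is radial; choose a Gaussian sphere of radius r = 5.3 cm (r < 18.9 cm, inside the empty cavity).
No charge is enclosed, so by Gauss's law E·4πr² = 0 ⇒ E = 0.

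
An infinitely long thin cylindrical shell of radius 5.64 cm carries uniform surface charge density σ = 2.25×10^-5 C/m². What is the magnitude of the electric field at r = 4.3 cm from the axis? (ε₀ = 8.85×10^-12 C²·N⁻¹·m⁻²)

Coaxial Gaussian cylinder, radius r = 4.3 cm, length L (r < 5.64 cm, inside the shell).
All the surface charge lies outside this cylinder: Q_enc = 0, hence E = 0.

|E| = 0 N/C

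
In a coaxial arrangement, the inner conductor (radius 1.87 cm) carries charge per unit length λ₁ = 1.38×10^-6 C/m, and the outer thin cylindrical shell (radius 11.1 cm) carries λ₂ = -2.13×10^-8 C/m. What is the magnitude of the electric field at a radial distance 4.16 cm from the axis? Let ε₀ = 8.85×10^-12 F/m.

E = 5.97×10^5 N/C

Take a coaxial cylindrical Gaussian surface of radius r = 4.16 cm and length L (between the conductors, 1.87 cm < r < 11.1 cm).
The shell at 11.1 cm lies outside the Gaussian surface, so λ_enc = λ₁ = 1.38e-6 C/m.
Since E is radial and uniform over the curved surface, Φ = E·2πrL = Q_enc/ε₀ = λ_enc L/ε₀.
E = |λ_enc|/(2πε₀r) = (1.38×10^-6)/(2π·8.85×10^-12·0.0416) = 5.97e5 N/C.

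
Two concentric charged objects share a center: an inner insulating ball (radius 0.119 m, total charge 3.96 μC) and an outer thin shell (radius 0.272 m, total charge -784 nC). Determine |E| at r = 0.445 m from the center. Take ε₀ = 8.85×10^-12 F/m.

E = 1.44e5 V/m

Use a concentric Gaussian sphere at r = 0.445 m (r > 0.272 m, enclosing both).
Q_enc = (3.96 μC) + (-784 nC) = 3.176e-6 C.
Since E is radial and uniform over the Gaussian sphere, Φ = E·4πr² = Q_enc/ε₀.
E = |Q_enc|/(4πε₀r²) = (3.176×10^-6)/(4π·8.85×10^-12·(0.445)²) = 1.44×10^5 N/C.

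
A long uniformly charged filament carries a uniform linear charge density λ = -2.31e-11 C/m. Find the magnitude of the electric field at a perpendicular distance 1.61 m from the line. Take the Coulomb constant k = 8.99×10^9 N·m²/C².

|E| ≈ 0.258 V/m

Choose a coaxial cylinder of radius r = 1.61 m (arbitrary length L) as the Gaussian surface.
Q_enc = λL, so λ_enc = -2.31×10^-11 C/m.
By Gauss's law (flux through the curved wall only), E·2πrL = λ_enc L/ε₀.
E = 2k|λ_enc|/r = 2(8.99×10^9)(2.31×10^-11)/(1.61) = 0.258 N/C.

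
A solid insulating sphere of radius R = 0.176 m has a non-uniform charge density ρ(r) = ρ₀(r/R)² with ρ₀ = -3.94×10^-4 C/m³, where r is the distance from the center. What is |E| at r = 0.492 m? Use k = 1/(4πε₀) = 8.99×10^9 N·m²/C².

Take a concentric spherical Gaussian surface of radius r = 0.492 m (r > R, all charge enclosed).
Q_enc = 4π ∫₀^R ρ₀(r'/R)^2 r'² dr' = 4πρ₀R³/5 = -5.399e-6 C.
Since E is radial and uniform over the Gaussian sphere, Φ = E·4πr² = Q_enc/ε₀.
E = k|Q_enc|/r² = (8.99×10^9)(5.399×10^-6)/(0.492)² = 2.00×10^5 N/C.

|E| = 2.00×10^5 N/C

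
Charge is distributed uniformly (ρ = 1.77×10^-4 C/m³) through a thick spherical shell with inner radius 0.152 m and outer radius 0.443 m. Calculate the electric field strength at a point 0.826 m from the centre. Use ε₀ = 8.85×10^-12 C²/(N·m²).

By spherical symmetry E is radial; choose a Gaussian sphere of radius r = 0.826 m (r > 0.443 m, enclosing the whole shell).
Q_enc = ρ·(4π/3)(b³ − a³) = (1.77×10^-4)·(4π/3)·((0.443)³ − (0.152)³) = 6.185×10^-5 C.
Applying ∮E·dA = Q_enc/ε₀ with Φ = E(4πr²):
E = |Q_enc|/(4πε₀r²) = (6.185×10^-5)/(4π·8.85×10^-12·(0.826)²) = 8.15×10^5 N/C.

8.15e5 N/C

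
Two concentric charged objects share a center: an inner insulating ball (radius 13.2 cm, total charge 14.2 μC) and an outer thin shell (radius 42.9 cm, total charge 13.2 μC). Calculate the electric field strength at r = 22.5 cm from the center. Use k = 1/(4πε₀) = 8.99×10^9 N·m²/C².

E = 2.52×10^6 N/C

Symmetry ⇒ E = E(r) r̂. Gaussian sphere of radius r = 22.5 cm (between the bodies, 13.2 cm < r < 42.9 cm).
The shell at 42.9 cm lies outside the Gaussian surface, so Q_enc = 14.2 μC = 1.42e-5 C.
Since E is radial and uniform over the Gaussian sphere, Φ = E·4πr² = Q_enc/ε₀.
E = k|Q_enc|/r² = (8.99×10^9)(1.42e-5)/(0.225)² = 2.52×10^6 N/C.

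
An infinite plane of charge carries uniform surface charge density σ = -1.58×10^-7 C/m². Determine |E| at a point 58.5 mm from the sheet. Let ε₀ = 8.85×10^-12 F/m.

The symmetry is planar: E is normal to the sheet and the same magnitude on both sides. Take a pillbox straddling the sheet with end-cap area A.
Flux Φ = 2EA and Q_enc = σA, so 2EA = σA/ε₀ ⇒ E = |σ|/(2ε₀), independent of distance.
E = |σ|/(2ε₀) = (1.58×10^-7)/(2·8.85×10^-12) = 8.93×10^3 N/C.

E = 8.93×10^3 N/C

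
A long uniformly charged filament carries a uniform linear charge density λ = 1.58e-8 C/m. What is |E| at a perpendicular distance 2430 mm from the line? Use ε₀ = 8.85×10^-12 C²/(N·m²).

Take a coaxial cylindrical Gaussian surface of radius r = 2430 mm and length L.
Q_enc = λL, so λ_enc = 1.58×10^-8 C/m.
Since E is radial and uniform over the curved surface, Φ = E·2πrL = Q_enc/ε₀ = λ_enc L/ε₀.
E = |λ_enc|/(2πε₀r) = (1.58e-8)/(2π·8.85×10^-12·2.43) = 117 N/C.

|E| = 117 V/m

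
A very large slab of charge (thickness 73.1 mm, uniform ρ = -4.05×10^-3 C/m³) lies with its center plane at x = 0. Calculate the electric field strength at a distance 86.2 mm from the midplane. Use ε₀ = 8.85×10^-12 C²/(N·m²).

|E| ≈ 1.67e7 N/C

The point |x| = 86.2 mm lies outside the slab (half-thickness 0.03655 m). A symmetric pillbox spanning the full slab encloses Q_enc = ρ·d·A.
Flux = 2EA ⇒ E = |ρ|d/(2ε₀), independent of distance outside.
E = (4.05e-3)(0.0731)/(2·8.85×10^-12) = 1.67×10^7 N/C.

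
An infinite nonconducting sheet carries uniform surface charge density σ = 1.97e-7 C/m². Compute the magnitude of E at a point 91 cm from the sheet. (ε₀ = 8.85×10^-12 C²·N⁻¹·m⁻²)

1.11×10^4 V/m

By planar symmetry E is perpendicular to the sheet and uniform; use a Gaussian pillbox with flat faces of area A on each side of the sheet.
Only the two end caps contribute flux: Φ = 2EA. With Q_enc = σA, Gauss's law gives E = |σ|/(2ε₀).
E = |σ|/(2ε₀) = (1.97×10^-7)/(2·8.85×10^-12) = 1.11×10^4 N/C.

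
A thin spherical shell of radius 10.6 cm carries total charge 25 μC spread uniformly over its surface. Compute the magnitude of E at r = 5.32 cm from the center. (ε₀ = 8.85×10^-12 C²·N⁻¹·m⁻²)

|E| = 0 V/m

Symmetry ⇒ E = E(r) r̂. Gaussian sphere of radius r = 5.32 cm (inside the shell, r < 10.6 cm).
No charge lies within this surface, so Q_enc = 0 and Gauss's law gives E·4πr² = 0 ⇒ E = 0.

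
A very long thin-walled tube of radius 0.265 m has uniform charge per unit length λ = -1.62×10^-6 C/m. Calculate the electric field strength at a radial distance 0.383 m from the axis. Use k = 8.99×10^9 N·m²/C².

|E| = 7.61×10^4 V/m

By cylindrical symmetry E is radial; use a coaxial Gaussian cylinder of radius 0.383 m and length L (r > 0.265 m).
The full line charge is enclosed: λ_enc = -1.62×10^-6 C/m.
Gauss's law: E·2πrL = λ_enc L/ε₀.
E = 2k|λ_enc|/r = 2(8.99×10^9)(1.62e-6)/(0.383) = 7.61×10^4 N/C.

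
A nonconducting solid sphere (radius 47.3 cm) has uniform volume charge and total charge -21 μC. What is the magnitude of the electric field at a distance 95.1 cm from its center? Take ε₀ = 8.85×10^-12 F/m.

Take a concentric spherical Gaussian surface of radius r = 95.1 cm (r > R, so the entire charge is enclosed).
Q_enc = -21 μC = -2.10×10^-5 C.
Since E is radial and uniform over the Gaussian sphere, Φ = E·4πr² = Q_enc/ε₀.
E = |Q_enc|/(4πε₀r²) = (2.10×10^-5)/(4π·8.85×10^-12·(0.951)²) = 2.09e5 N/C.

E = 2.09×10^5 N/C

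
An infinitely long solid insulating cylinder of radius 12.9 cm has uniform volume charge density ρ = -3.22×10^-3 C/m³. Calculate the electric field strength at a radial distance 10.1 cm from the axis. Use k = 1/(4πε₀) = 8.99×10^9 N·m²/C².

Take a coaxial cylindrical Gaussian surface of radius r = 10.1 cm and length L (r < R).
Charge inside radius r per length L is ρ·πr²·L, so λ_enc = ρπr² = -1.032×10^-4 C/m.
By Gauss's law (flux through the curved wall only), E·2πrL = λ_enc L/ε₀.
E = 2k|λ_enc|/r = 2(8.99×10^9)(1.032e-4)/(0.101) = 1.84×10^7 N/C.

E = 1.84×10^7 V/m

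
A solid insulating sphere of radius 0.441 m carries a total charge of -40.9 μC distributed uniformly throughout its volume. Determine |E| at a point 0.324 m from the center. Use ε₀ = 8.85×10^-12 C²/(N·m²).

Take a concentric spherical Gaussian surface of radius r = 0.324 m (r < R).
Only the charge within r is enclosed: Q_enc = Q·(r/R)³ = (-40.9 μC)·(0.324 m/0.441 m)³ = -1.622×10^-5 C.
Applying ∮E·dA = Q_enc/ε₀ with Φ = E(4πr²):
E = |Q_enc|/(4πε₀r²) = (1.622e-5)/(4π·8.85×10^-12·(0.324)²) = 1.39×10^6 N/C.

E ≈ 1.39×10^6 N/C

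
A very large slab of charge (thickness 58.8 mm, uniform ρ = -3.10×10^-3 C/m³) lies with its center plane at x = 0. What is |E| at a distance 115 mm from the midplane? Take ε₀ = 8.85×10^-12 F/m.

The point |x| = 115 mm lies outside the slab (half-thickness 0.0294 m). A symmetric pillbox spanning the full slab encloses Q_enc = ρ·d·A.
Flux = 2EA ⇒ E = |ρ|d/(2ε₀), independent of distance outside.
E = (3.10×10^-3)(0.0588)/(2·8.85×10^-12) = 1.03×10^7 N/C.

E = 1.03×10^7 N/C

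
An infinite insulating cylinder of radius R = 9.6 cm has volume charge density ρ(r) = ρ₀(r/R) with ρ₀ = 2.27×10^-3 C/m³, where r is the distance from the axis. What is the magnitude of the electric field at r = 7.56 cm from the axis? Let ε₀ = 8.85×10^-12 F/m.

5.09e6 N/C

Choose a coaxial cylinder of radius r = 7.56 cm (arbitrary length L) as the Gaussian surface (r < R).
Integrating ρ over the cross-section to radius r: λ_enc = (2πρ₀/R) ∫₀^r r'^2 dr' = 2πρ₀ r^3/(3·R) = 2.14×10^-5 C/m.
Gauss's law: E·2πrL = λ_enc L/ε₀.
E = |λ_enc|/(2πε₀r) = (2.14×10^-5)/(2π·8.85×10^-12·0.0756) = 5.09×10^6 N/C.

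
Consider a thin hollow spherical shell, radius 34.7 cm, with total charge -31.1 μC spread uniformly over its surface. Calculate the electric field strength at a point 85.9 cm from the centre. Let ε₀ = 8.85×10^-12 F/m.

3.79×10^5 V/m

Use a concentric Gaussian sphere at r = 85.9 cm (r > 34.7 cm).
The entire shell is enclosed: Q_enc = -3.11×10^-5 C.
Applying ∮E·dA = Q_enc/ε₀ with Φ = E(4πr²):
E = |Q_enc|/(4πε₀r²) = (3.11e-5)/(4π·8.85×10^-12·(0.859)²) = 3.79×10^5 N/C.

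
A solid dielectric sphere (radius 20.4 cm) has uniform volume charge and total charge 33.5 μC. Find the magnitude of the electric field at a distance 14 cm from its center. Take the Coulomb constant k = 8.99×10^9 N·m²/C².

4.97×10^6 V/m

Use a concentric Gaussian sphere at r = 14 cm (r < R).
Only the charge within r is enclosed: Q_enc = Q·(r/R)³ = (33.5 μC)·(14 cm/20.4 cm)³ = 1.083×10^-5 C.
By Gauss's law, ∮E·dA = E·4πr² = Q_enc/ε₀.
E = k|Q_enc|/r² = (8.99×10^9)(1.083×10^-5)/(0.14)² = 4.97×10^6 N/C.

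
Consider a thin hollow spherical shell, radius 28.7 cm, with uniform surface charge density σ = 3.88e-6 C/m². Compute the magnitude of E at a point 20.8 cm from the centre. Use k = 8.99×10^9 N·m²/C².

Use a concentric Gaussian sphere at r = 20.8 cm (inside the shell, r < 28.7 cm).
No charge lies within this surface, so Q_enc = 0 and Gauss's law gives E·4πr² = 0 ⇒ E = 0.

E = 0 (no enclosed charge)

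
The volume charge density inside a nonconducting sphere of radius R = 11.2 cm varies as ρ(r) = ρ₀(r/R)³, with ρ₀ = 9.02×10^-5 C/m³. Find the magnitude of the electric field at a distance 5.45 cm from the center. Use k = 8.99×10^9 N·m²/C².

Take a concentric spherical Gaussian surface of radius r = 5.45 cm (r < R).
Integrate the density: Q_enc = 4π ∫₀^r ρ₀(r'/R)^3 r'² dr' = 4πρ₀ r^6/(6·R³) = 3.524×10^-9 C.
Gauss's law: E·4πr² = Q_enc/ε₀.
E = k|Q_enc|/r² = (8.99×10^9)(3.524×10^-9)/(0.0545)² = 1.07×10^4 N/C.

1.07×10^4 N/C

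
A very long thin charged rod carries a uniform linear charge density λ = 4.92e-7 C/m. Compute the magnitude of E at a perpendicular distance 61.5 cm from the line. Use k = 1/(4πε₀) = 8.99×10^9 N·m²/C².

By cylindrical symmetry E is radial; use a coaxial Gaussian cylinder of radius 61.5 cm and length L.
Q_enc = λL, so λ_enc = 4.92e-7 C/m.
Applying ∮E·dA = Q_enc/ε₀ with the end caps contributing no flux:
E = 2k|λ_enc|/r = 2(8.99×10^9)(4.92×10^-7)/(0.615) = 1.44×10^4 N/C.

|E| = 1.44×10^4 N/C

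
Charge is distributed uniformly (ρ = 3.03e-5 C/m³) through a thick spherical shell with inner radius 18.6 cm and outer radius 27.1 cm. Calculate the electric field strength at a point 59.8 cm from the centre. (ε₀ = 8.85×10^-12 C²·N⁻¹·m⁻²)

E ≈ 4.30×10^4 N/C

Use a concentric Gaussian sphere at r = 59.8 cm (r > 27.1 cm, enclosing the whole shell).
Q_enc = ρ·(4π/3)(b³ − a³) = (3.03×10^-5)·(4π/3)·((0.271)³ − (0.186)³) = 1.709×10^-6 C.
Applying ∮E·dA = Q_enc/ε₀ with Φ = E(4πr²):
E = |Q_enc|/(4πε₀r²) = (1.709×10^-6)/(4π·8.85×10^-12·(0.598)²) = 4.30×10^4 N/C.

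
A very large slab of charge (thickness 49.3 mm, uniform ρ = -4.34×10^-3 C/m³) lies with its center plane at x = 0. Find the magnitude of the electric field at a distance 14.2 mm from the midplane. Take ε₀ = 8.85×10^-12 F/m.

|E| = 6.96×10^6 V/m

By symmetry E is perpendicular to the slab. A Gaussian pillbox from −14.2 mm to +14.2 mm (face area A) lies entirely within the slab.
Q_enc = ρ·(2x)·A and flux = 2EA, so 2EA = 2ρxA/ε₀ ⇒ E = |ρ|x/ε₀.
E = (4.34×10^-3)(0.0142)/(8.85×10^-12) = 6.96×10^6 N/C.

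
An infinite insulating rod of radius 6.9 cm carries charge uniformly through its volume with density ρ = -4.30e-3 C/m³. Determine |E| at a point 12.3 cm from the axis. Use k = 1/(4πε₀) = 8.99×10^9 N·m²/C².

By cylindrical symmetry E is radial; use a coaxial Gaussian cylinder of radius 12.3 cm and length L (r > 6.9 cm, full cross-section enclosed).
λ_enc = ρ·πR² = (-4.30×10^-3)π(0.069)² = -6.432×10^-5 C/m.
Applying ∮E·dA = Q_enc/ε₀ with the end caps contributing no flux:
E = 2k|λ_enc|/r = 2(8.99×10^9)(6.432e-5)/(0.123) = 9.40×10^6 N/C.

9.40×10^6 N/C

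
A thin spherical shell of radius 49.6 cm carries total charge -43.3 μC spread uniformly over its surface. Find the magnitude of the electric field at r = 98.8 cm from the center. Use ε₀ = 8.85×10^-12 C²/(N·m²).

3.99×10^5 N/C

Take a concentric spherical Gaussian surface of radius r = 98.8 cm (r > 49.6 cm).
The entire shell is enclosed: Q_enc = -4.33e-5 C.
Since E is radial and uniform over the Gaussian sphere, Φ = E·4πr² = Q_enc/ε₀.
E = |Q_enc|/(4πε₀r²) = (4.33×10^-5)/(4π·8.85×10^-12·(0.988)²) = 3.99×10^5 N/C.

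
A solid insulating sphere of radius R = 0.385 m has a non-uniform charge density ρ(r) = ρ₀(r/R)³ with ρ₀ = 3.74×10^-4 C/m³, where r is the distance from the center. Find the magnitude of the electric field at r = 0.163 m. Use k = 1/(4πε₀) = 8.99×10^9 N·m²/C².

|E| ≈ 8.71e4 V/m

Use a concentric Gaussian sphere at r = 0.163 m (r < R).
Integrate the density: Q_enc = 4π ∫₀^r ρ₀(r'/R)^3 r'² dr' = 4πρ₀ r^6/(6·R³) = 2.574×10^-7 C.
By Gauss's law, ∮E·dA = E·4πr² = Q_enc/ε₀.
E = k|Q_enc|/r² = (8.99×10^9)(2.574e-7)/(0.163)² = 8.71×10^4 N/C.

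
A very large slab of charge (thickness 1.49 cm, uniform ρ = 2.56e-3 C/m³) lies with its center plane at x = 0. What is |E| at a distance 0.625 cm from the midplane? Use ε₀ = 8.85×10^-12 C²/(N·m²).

By symmetry E is perpendicular to the slab. A Gaussian pillbox from −0.625 cm to +0.625 cm (face area A) lies entirely within the slab.
Q_enc = ρ·(2x)·A and flux = 2EA, so 2EA = 2ρxA/ε₀ ⇒ E = |ρ|x/ε₀.
E = (2.56×10^-3)(0.00625)/(8.85×10^-12) = 1.81e6 N/C.

|E| = 1.81e6 V/m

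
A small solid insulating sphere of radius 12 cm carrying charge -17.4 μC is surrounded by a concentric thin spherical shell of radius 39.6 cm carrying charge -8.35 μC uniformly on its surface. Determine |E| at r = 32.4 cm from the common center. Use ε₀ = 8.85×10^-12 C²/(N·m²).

Take a concentric spherical Gaussian surface of radius r = 32.4 cm (between the bodies, 12 cm < r < 39.6 cm).
Only the inner charge is enclosed; the outer shell contributes nothing inside itself. Q_enc = -17.4 μC = -1.74×10^-5 C.
Gauss's law: E·4πr² = Q_enc/ε₀.
E = |Q_enc|/(4πε₀r²) = (1.74e-5)/(4π·8.85×10^-12·(0.324)²) = 1.49×10^6 N/C.

|E| ≈ 1.49×10^6 N/C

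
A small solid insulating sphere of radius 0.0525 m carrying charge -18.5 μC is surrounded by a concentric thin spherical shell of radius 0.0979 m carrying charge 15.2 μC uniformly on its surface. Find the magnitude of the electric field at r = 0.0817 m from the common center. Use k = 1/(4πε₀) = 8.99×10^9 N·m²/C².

E ≈ 2.49e7 N/C

Use a concentric Gaussian sphere at r = 0.0817 m (between the bodies, 0.0525 m < r < 0.0979 m).
The shell at 0.0979 m lies outside the Gaussian surface, so Q_enc = -18.5 μC = -1.85×10^-5 C.
Gauss's law: E·4πr² = Q_enc/ε₀.
E = k|Q_enc|/r² = (8.99×10^9)(1.85×10^-5)/(0.0817)² = 2.49e7 N/C.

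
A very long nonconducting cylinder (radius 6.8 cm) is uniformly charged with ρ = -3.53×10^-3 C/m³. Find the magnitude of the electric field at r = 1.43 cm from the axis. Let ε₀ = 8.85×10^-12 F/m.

Take a coaxial cylindrical Gaussian surface of radius r = 1.43 cm and length L (r < R).
Enclosed charge per unit length: λ_enc = ρ·πr² = (-3.53e-3)π(0.0143)² = -2.268e-6 C/m.
Gauss's law: E·2πrL = λ_enc L/ε₀.
E = |λ_enc|/(2πε₀r) = (2.268×10^-6)/(2π·8.85×10^-12·0.0143) = 2.85×10^6 N/C.

|E| ≈ 2.85×10^6 V/m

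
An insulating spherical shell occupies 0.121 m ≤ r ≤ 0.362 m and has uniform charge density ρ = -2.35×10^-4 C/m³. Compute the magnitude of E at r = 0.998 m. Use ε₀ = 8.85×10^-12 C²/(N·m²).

Symmetry ⇒ E = E(r) r̂. Gaussian sphere of radius r = 0.998 m (r > 0.362 m, enclosing the whole shell).
Q_enc = ρ·(4π/3)(b³ − a³) = (-2.35e-4)·(4π/3)·((0.362)³ − (0.121)³) = -4.495×10^-5 C.
Gauss's law: E·4πr² = Q_enc/ε₀.
E = |Q_enc|/(4πε₀r²) = (4.495×10^-5)/(4π·8.85×10^-12·(0.998)²) = 4.06×10^5 N/C.

|E| = 4.06e5 N/C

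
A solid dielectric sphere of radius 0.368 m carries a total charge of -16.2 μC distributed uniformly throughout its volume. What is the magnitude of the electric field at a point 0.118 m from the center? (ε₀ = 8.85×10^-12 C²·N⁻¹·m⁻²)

Take a concentric spherical Gaussian surface of radius r = 0.118 m (r < R).
Only the charge within r is enclosed: Q_enc = Q·(r/R)³ = (-16.2 μC)·(0.118 m/0.368 m)³ = -5.341×10^-7 C.
Since E is radial and uniform over the Gaussian sphere, Φ = E·4πr² = Q_enc/ε₀.
E = |Q_enc|/(4πε₀r²) = (5.341e-7)/(4π·8.85×10^-12·(0.118)²) = 3.45×10^5 N/C.

3.45×10^5 N/C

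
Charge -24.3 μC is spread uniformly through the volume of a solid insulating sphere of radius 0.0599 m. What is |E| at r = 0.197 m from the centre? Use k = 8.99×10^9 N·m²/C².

By spherical symmetry E is radial; choose a Gaussian sphere of radius r = 0.197 m (r > R, so the entire charge is enclosed).
Q_enc = -24.3 μC = -2.43×10^-5 C.
Since E is radial and uniform over the Gaussian sphere, Φ = E·4πr² = Q_enc/ε₀.
E = k|Q_enc|/r² = (8.99×10^9)(2.43×10^-5)/(0.197)² = 5.63×10^6 N/C.

|E| = 5.63×10^6 V/m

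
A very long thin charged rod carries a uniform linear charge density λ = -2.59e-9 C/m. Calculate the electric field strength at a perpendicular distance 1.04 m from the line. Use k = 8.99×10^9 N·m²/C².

Take a coaxial cylindrical Gaussian surface of radius r = 1.04 m and length L.
Q_enc = λL, so λ_enc = -2.59e-9 C/m.
Gauss's law: E·2πrL = λ_enc L/ε₀.
E = 2k|λ_enc|/r = 2(8.99×10^9)(2.59e-9)/(1.04) = 44.8 N/C.

|E| = 44.8 N/C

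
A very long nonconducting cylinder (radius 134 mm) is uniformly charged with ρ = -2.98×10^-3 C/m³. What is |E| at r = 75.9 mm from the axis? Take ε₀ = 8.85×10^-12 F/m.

E = 1.28×10^7 N/C

By cylindrical symmetry E is radial; use a coaxial Gaussian cylinder of radius 75.9 mm and length L (r < R).
Enclosed charge per unit length: λ_enc = ρ·πr² = (-2.98×10^-3)π(0.0759)² = -5.393×10^-5 C/m.
Applying ∮E·dA = Q_enc/ε₀ with the end caps contributing no flux:
E = |λ_enc|/(2πε₀r) = (5.393×10^-5)/(2π·8.85×10^-12·0.0759) = 1.28×10^7 N/C.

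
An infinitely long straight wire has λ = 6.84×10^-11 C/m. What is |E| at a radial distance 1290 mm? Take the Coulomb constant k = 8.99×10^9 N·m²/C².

0.953 N/C

Coaxial Gaussian cylinder, radius r = 1290 mm, length L.
Q_enc = λL, so λ_enc = 6.84×10^-11 C/m.
Applying ∮E·dA = Q_enc/ε₀ with the end caps contributing no flux:
E = 2k|λ_enc|/r = 2(8.99×10^9)(6.84×10^-11)/(1.29) = 0.953 N/C.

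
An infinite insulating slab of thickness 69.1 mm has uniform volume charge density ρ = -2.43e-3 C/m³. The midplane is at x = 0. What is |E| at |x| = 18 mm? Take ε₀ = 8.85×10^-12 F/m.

|E| = 4.94×10^6 N/C

By symmetry E is perpendicular to the slab. A Gaussian pillbox from −18 mm to +18 mm (face area A) lies entirely within the slab.
Q_enc = ρ·(2x)·A and flux = 2EA, so 2EA = 2ρxA/ε₀ ⇒ E = |ρ|x/ε₀.
E = (2.43×10^-3)(0.018)/(8.85×10^-12) = 4.94×10^6 N/C.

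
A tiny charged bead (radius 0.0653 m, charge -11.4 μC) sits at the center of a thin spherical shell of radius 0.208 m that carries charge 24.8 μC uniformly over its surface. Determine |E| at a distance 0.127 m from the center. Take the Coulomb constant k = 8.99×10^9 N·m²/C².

|E| ≈ 6.35e6 N/C

Symmetry ⇒ E = E(r) r̂. Gaussian sphere of radius r = 0.127 m (between the bodies, 0.0653 m < r < 0.208 m).
The shell at 0.208 m lies outside the Gaussian surface, so Q_enc = -11.4 μC = -1.14×10^-5 C.
By Gauss's law, ∮E·dA = E·4πr² = Q_enc/ε₀.
E = k|Q_enc|/r² = (8.99×10^9)(1.14×10^-5)/(0.127)² = 6.35×10^6 N/C.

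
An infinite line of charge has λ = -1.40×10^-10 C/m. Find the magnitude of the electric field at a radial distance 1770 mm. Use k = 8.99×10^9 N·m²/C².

E = 1.42 V/m

By cylindrical symmetry E is radial; use a coaxial Gaussian cylinder of radius 1770 mm and length L.
Q_enc = λL, so λ_enc = -1.40e-10 C/m.
Applying ∮E·dA = Q_enc/ε₀ with the end caps contributing no flux:
E = 2k|λ_enc|/r = 2(8.99×10^9)(1.40e-10)/(1.77) = 1.42 N/C.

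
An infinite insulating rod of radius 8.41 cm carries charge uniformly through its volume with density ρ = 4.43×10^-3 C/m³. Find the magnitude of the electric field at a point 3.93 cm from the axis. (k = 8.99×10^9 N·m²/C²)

Choose a coaxial cylinder of radius r = 3.93 cm (arbitrary length L) as the Gaussian surface (r < R).
Charge inside radius r per length L is ρ·πr²·L, so λ_enc = ρπr² = 2.15×10^-5 C/m.
By Gauss's law (flux through the curved wall only), E·2πrL = λ_enc L/ε₀.
E = 2k|λ_enc|/r = 2(8.99×10^9)(2.15e-5)/(0.0393) = 9.83×10^6 N/C.

|E| = 9.83e6 N/C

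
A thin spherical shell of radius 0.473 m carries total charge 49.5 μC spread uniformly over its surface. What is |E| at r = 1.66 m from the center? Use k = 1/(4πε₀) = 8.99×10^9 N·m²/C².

E ≈ 1.61×10^5 N/C

Use a concentric Gaussian sphere at r = 1.66 m (r > 0.473 m).
The entire shell is enclosed: Q_enc = 4.95e-5 C.
Applying ∮E·dA = Q_enc/ε₀ with Φ = E(4πr²):
E = k|Q_enc|/r² = (8.99×10^9)(4.95×10^-5)/(1.66)² = 1.61e5 N/C.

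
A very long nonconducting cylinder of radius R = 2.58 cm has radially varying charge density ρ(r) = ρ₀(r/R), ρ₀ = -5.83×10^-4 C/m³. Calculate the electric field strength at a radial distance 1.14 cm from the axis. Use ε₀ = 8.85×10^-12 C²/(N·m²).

1.11×10^5 N/C

Choose a coaxial cylinder of radius r = 1.14 cm (arbitrary length L) as the Gaussian surface (r < R).
λ_enc = ∫₀^r ρ(r')·2πr' dr' = (2πρ₀/R)·r^3/3 = -7.012e-8 C/m.
Gauss's law: E·2πrL = λ_enc L/ε₀.
E = |λ_enc|/(2πε₀r) = (7.012×10^-8)/(2π·8.85×10^-12·0.0114) = 1.11e5 N/C.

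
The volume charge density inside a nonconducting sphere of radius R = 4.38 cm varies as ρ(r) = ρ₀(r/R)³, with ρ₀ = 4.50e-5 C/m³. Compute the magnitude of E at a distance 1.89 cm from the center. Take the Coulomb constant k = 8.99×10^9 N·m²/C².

1.29×10^3 N/C

Take a concentric spherical Gaussian surface of radius r = 1.89 cm (r < R).
Integrate the density: Q_enc = 4π ∫₀^r ρ₀(r'/R)^3 r'² dr' = 4πρ₀ r^6/(6·R³) = 5.112×10^-11 C.
Since E is radial and uniform over the Gaussian sphere, Φ = E·4πr² = Q_enc/ε₀.
E = k|Q_enc|/r² = (8.99×10^9)(5.112×10^-11)/(0.0189)² = 1.29×10^3 N/C.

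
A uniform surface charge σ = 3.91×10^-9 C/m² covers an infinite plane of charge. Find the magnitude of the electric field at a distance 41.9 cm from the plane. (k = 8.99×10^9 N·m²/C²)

Choose a cylindrical pillbox piercing the sheet, end faces (area A) parallel to it.
Flux Φ = 2EA and Q_enc = σA, so 2EA = σA/ε₀ ⇒ E = |σ|/(2ε₀), independent of distance.
E = 2πk|σ| = 2π(8.99×10^9)(3.91×10^-9) = 221 N/C.

|E| ≈ 221 N/C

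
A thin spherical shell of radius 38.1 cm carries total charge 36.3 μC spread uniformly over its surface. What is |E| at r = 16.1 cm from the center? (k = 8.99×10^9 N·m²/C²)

|E| = 0 N/C

Take a concentric spherical Gaussian surface of radius r = 16.1 cm (inside the shell, r < 38.1 cm).
No charge lies within this surface, so Q_enc = 0 and Gauss's law gives E·4πr² = 0 ⇒ E = 0.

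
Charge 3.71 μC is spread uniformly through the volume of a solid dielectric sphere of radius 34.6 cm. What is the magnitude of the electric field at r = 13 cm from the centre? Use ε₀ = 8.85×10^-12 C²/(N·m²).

1.05×10^5 N/C

By spherical symmetry E is radial; choose a Gaussian sphere of radius r = 13 cm (r < R).
For a uniform sphere the enclosed fraction is (r/R)³, so Q_enc = (3.71 μC)(0.13/0.346)³ = 1.968×10^-7 C.
By Gauss's law, ∮E·dA = E·4πr² = Q_enc/ε₀.
E = |Q_enc|/(4πε₀r²) = (1.968×10^-7)/(4π·8.85×10^-12·(0.13)²) = 1.05×10^5 N/C.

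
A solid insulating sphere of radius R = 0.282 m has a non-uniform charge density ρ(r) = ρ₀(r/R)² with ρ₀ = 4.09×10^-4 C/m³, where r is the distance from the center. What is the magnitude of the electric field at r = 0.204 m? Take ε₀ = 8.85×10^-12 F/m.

9.87×10^5 N/C

Use a concentric Gaussian sphere at r = 0.204 m (r < R).
Q_enc = ∫₀^r ρ(r')·4πr'² dr' = (4πρ₀/R²) ∫₀^r r'^4 dr' = 4πρ₀ r^5/(5·R²) = 4.567×10^-6 C.
By Gauss's law, ∮E·dA = E·4πr² = Q_enc/ε₀.
E = |Q_enc|/(4πε₀r²) = (4.567e-6)/(4π·8.85×10^-12·(0.204)²) = 9.87×10^5 N/C.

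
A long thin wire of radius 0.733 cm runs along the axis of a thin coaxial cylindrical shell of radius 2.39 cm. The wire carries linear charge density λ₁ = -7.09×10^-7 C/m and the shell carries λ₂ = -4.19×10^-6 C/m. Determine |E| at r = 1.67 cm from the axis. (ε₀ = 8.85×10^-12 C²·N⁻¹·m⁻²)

Choose a coaxial cylinder of radius r = 1.67 cm (arbitrary length L) as the Gaussian surface (between the conductors, 0.733 cm < r < 2.39 cm).
The shell at 2.39 cm lies outside the Gaussian surface, so λ_enc = λ₁ = -7.09×10^-7 C/m.
Since E is radial and uniform over the curved surface, Φ = E·2πrL = Q_enc/ε₀ = λ_enc L/ε₀.
E = |λ_enc|/(2πε₀r) = (7.09×10^-7)/(2π·8.85×10^-12·0.0167) = 7.63×10^5 N/C.

E = 7.63e5 N/C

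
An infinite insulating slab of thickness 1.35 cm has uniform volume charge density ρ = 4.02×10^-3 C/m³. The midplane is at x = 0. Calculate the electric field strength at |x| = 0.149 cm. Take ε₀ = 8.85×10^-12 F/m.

|E| ≈ 6.77×10^5 N/C

By symmetry E is perpendicular to the slab. A Gaussian pillbox from −0.149 cm to +0.149 cm (face area A) lies entirely within the slab.
Q_enc = ρ·(2x)·A and flux = 2EA, so 2EA = 2ρxA/ε₀ ⇒ E = |ρ|x/ε₀.
E = (4.02×10^-3)(0.00149)/(8.85×10^-12) = 6.77e5 N/C.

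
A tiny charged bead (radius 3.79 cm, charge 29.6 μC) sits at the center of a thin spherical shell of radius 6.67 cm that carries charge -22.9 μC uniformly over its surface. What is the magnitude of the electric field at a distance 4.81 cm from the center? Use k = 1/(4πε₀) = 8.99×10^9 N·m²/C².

Symmetry ⇒ E = E(r) r̂. Gaussian sphere of radius r = 4.81 cm (between the bodies, 3.79 cm < r < 6.67 cm).
The shell at 6.67 cm lies outside the Gaussian surface, so Q_enc = 29.6 μC = 2.96e-5 C.
Applying ∮E·dA = Q_enc/ε₀ with Φ = E(4πr²):
E = k|Q_enc|/r² = (8.99×10^9)(2.96×10^-5)/(0.0481)² = 1.15×10^8 N/C.

1.15e8 N/C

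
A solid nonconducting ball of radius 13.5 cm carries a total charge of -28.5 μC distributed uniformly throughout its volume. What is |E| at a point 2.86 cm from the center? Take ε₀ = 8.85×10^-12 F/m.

|E| ≈ 2.98×10^6 N/C

By spherical symmetry E is radial; choose a Gaussian sphere of radius r = 2.86 cm (r < R).
For a uniform sphere the enclosed fraction is (r/R)³, so Q_enc = (-28.5 μC)(0.0286/0.135)³ = -2.71e-7 C.
Gauss's law: E·4πr² = Q_enc/ε₀.
E = |Q_enc|/(4πε₀r²) = (2.71e-7)/(4π·8.85×10^-12·(0.0286)²) = 2.98×10^6 N/C.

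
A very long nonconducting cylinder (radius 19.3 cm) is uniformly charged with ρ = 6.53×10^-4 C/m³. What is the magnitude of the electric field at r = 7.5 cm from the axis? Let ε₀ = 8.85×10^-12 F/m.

Take a coaxial cylindrical Gaussian surface of radius r = 7.5 cm and length L (r < R).
Charge inside radius r per length L is ρ·πr²·L, so λ_enc = ρπr² = 1.154e-5 C/m.
Gauss's law: E·2πrL = λ_enc L/ε₀.
E = |λ_enc|/(2πε₀r) = (1.154×10^-5)/(2π·8.85×10^-12·0.075) = 2.77×10^6 N/C.

|E| ≈ 2.77×10^6 N/C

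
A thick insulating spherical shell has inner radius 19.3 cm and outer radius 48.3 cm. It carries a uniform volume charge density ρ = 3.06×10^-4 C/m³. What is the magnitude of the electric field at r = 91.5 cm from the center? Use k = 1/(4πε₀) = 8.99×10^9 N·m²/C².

Use a concentric Gaussian sphere at r = 91.5 cm (r > 48.3 cm, enclosing the whole shell).
Q_enc = ρ·(4π/3)(b³ − a³) = (3.06e-4)·(4π/3)·((0.483)³ − (0.193)³) = 1.352e-4 C.
Applying ∮E·dA = Q_enc/ε₀ with Φ = E(4πr²):
E = k|Q_enc|/r² = (8.99×10^9)(1.352e-4)/(0.915)² = 1.45×10^6 N/C.

E = 1.45e6 N/C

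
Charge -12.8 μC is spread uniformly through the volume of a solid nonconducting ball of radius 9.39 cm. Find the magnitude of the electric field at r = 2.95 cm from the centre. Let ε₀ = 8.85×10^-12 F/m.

E ≈ 4.10×10^6 N/C

By spherical symmetry E is radial; choose a Gaussian sphere of radius r = 2.95 cm (r < R).
For a uniform sphere the enclosed fraction is (r/R)³, so Q_enc = (-12.8 μC)(0.0295/0.0939)³ = -3.969e-7 C.
Applying ∮E·dA = Q_enc/ε₀ with Φ = E(4πr²):
E = |Q_enc|/(4πε₀r²) = (3.969×10^-7)/(4π·8.85×10^-12·(0.0295)²) = 4.10×10^6 N/C.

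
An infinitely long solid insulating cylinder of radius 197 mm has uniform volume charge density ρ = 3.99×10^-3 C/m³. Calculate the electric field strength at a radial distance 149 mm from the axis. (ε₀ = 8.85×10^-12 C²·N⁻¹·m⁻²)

E ≈ 3.36×10^7 N/C

Take a coaxial cylindrical Gaussian surface of radius r = 149 mm and length L (r < R).
Enclosed charge per unit length: λ_enc = ρ·πr² = (3.99×10^-3)π(0.149)² = 2.783e-4 C/m.
Since E is radial and uniform over the curved surface, Φ = E·2πrL = Q_enc/ε₀ = λ_enc L/ε₀.
E = |λ_enc|/(2πε₀r) = (2.783×10^-4)/(2π·8.85×10^-12·0.149) = 3.36e7 N/C.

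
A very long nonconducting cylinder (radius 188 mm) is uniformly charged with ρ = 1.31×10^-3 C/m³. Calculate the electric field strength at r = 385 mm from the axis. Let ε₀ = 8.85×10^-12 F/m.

By cylindrical symmetry E is radial; use a coaxial Gaussian cylinder of radius 385 mm and length L (r > 188 mm, full cross-section enclosed).
λ_enc = ρ·πR² = (1.31e-3)π(0.188)² = 1.455e-4 C/m.
Applying ∮E·dA = Q_enc/ε₀ with the end caps contributing no flux:
E = |λ_enc|/(2πε₀r) = (1.455×10^-4)/(2π·8.85×10^-12·0.385) = 6.79×10^6 N/C.

E ≈ 6.79e6 N/C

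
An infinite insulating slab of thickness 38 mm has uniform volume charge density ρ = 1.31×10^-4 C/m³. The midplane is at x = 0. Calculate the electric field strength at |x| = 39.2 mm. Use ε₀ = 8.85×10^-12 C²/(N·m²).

The point |x| = 39.2 mm lies outside the slab (half-thickness 0.019 m). A symmetric pillbox spanning the full slab encloses Q_enc = ρ·d·A.
Flux = 2EA ⇒ E = |ρ|d/(2ε₀), independent of distance outside.
E = (1.31×10^-4)(0.038)/(2·8.85×10^-12) = 2.81×10^5 N/C.

|E| ≈ 2.81×10^5 V/m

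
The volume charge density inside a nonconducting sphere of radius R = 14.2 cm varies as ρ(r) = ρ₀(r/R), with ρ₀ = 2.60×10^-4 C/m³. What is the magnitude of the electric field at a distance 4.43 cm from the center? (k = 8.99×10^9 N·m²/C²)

|E| ≈ 1.01×10^5 N/C

Use a concentric Gaussian sphere at r = 4.43 cm (r < R).
Integrate the density: Q_enc = 4π ∫₀^r ρ₀(r'/R)^1 r'² dr' = 4πρ₀ r^4/(4·R) = 2.215×10^-8 C.
Gauss's law: E·4πr² = Q_enc/ε₀.
E = k|Q_enc|/r² = (8.99×10^9)(2.215×10^-8)/(0.0443)² = 1.01×10^5 N/C.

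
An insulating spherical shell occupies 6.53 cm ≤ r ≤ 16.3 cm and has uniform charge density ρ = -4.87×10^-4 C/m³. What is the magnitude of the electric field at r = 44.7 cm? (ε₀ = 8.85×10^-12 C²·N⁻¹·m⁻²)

3.72×10^5 V/m

By spherical symmetry E is radial; choose a Gaussian sphere of radius r = 44.7 cm (r > 16.3 cm, enclosing the whole shell).
Q_enc = ρ·(4π/3)(b³ − a³) = (-4.87×10^-4)·(4π/3)·((0.163)³ − (0.0653)³) = -8.266e-6 C.
Applying ∮E·dA = Q_enc/ε₀ with Φ = E(4πr²):
E = |Q_enc|/(4πε₀r²) = (8.266×10^-6)/(4π·8.85×10^-12·(0.447)²) = 3.72×10^5 N/C.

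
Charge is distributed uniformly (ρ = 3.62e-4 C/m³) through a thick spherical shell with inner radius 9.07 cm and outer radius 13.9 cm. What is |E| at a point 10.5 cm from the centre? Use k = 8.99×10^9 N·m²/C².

Use a concentric Gaussian sphere at r = 10.5 cm (within the shell material, 9.07 cm < r < 13.9 cm).
Only the shell between 9.07 cm and r is enclosed: Q_enc = ρ·(4π/3)(r³ − a³) = (3.62×10^-4)·(4π/3)·((0.105)³ − (0.0907)³) = 6.239e-7 C.
Applying ∮E·dA = Q_enc/ε₀ with Φ = E(4πr²):
E = k|Q_enc|/r² = (8.99×10^9)(6.239×10^-7)/(0.105)² = 5.09×10^5 N/C.

5.09×10^5 V/m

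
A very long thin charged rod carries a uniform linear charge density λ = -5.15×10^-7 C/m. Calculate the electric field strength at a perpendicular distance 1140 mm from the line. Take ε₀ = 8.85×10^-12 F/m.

8.12×10^3 N/C

Choose a coaxial cylinder of radius r = 1140 mm (arbitrary length L) as the Gaussian surface.
Q_enc = λL, so λ_enc = -5.15×10^-7 C/m.
By Gauss's law (flux through the curved wall only), E·2πrL = λ_enc L/ε₀.
E = |λ_enc|/(2πε₀r) = (5.15×10^-7)/(2π·8.85×10^-12·1.14) = 8.12e3 N/C.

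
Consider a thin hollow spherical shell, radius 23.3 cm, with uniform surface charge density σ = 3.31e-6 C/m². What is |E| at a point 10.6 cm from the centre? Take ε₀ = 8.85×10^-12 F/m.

Use a concentric Gaussian sphere at r = 10.6 cm (inside the shell, r < 23.3 cm).
No charge lies within this surface, so Q_enc = 0 and Gauss's law gives E·4πr² = 0 ⇒ E = 0.

|E| = 0 N/C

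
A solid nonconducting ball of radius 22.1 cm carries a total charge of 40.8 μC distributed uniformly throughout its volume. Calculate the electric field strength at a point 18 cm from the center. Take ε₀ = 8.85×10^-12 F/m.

E = 6.12e6 N/C

Use a concentric Gaussian sphere at r = 18 cm (r < R).
Only the charge within r is enclosed: Q_enc = Q·(r/R)³ = (40.8 μC)·(18 cm/22.1 cm)³ = 2.204e-5 C.
Gauss's law: E·4πr² = Q_enc/ε₀.
E = |Q_enc|/(4πε₀r²) = (2.204×10^-5)/(4π·8.85×10^-12·(0.18)²) = 6.12e6 N/C.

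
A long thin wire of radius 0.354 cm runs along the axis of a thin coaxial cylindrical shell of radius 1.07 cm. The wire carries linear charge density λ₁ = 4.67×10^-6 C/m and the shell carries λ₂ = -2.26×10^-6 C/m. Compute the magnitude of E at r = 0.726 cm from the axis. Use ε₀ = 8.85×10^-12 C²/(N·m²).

E = 1.16×10^7 V/m

Coaxial Gaussian cylinder, radius r = 0.726 cm, length L (between the conductors, 0.354 cm < r < 1.07 cm).
The shell at 1.07 cm lies outside the Gaussian surface, so λ_enc = λ₁ = 4.67×10^-6 C/m.
By Gauss's law (flux through the curved wall only), E·2πrL = λ_enc L/ε₀.
E = |λ_enc|/(2πε₀r) = (4.67×10^-6)/(2π·8.85×10^-12·0.00726) = 1.16×10^7 N/C.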